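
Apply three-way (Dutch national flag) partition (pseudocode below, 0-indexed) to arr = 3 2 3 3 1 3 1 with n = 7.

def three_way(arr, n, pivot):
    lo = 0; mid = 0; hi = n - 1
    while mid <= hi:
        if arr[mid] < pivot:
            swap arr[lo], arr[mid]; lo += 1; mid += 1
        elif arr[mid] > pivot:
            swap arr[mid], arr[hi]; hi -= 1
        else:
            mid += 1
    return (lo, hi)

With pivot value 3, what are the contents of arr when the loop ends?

2 1 1 3 3 3 3

lo=0 mid=0 hi=6
3=3: mid=1
2<3: swap(0,1), lo=1 mid=2 ⇒ 2 3 3 3 1 3 1
3=3: mid=3
3=3: mid=4
1<3: swap(1,4), lo=2 mid=5 ⇒ 2 1 3 3 3 3 1
3=3: mid=6
1<3: swap(2,6), lo=3 mid=7 ⇒ 2 1 1 3 3 3 3
done. lo=3 hi=6; arr=2 1 1 3 3 3 3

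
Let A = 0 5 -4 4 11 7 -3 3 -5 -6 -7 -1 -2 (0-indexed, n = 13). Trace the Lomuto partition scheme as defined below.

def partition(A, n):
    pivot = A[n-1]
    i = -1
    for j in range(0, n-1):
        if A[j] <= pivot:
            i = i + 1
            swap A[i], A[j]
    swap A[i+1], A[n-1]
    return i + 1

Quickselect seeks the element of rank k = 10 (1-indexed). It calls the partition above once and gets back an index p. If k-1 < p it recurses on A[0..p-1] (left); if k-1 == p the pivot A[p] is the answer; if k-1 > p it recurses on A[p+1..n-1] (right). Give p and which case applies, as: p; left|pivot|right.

pivot=-2, i=-1
j=0: 0>-2, skip
j=1: 5>-2, skip
j=2: -4≤-2, i=0, swap(0,2) ⇒ -4 5 0 4 11 7 -3 3 -5 -6 -7 -1 -2
j=3: 4>-2, skip
j=4: 11>-2, skip
j=5: 7>-2, skip
j=6: -3≤-2, i=1, swap(1,6) ⇒ -4 -3 0 4 11 7 5 3 -5 -6 -7 -1 -2
j=7: 3>-2, skip
j=8: -5≤-2, i=2, swap(2,8) ⇒ -4 -3 -5 4 11 7 5 3 0 -6 -7 -1 -2
j=9: -6≤-2, i=3, swap(3,9) ⇒ -4 -3 -5 -6 11 7 5 3 0 4 -7 -1 -2
j=10: -7≤-2, i=4, swap(4,10) ⇒ -4 -3 -5 -6 -7 7 5 3 0 4 11 -1 -2
j=11: -1>-2, skip
swap(5,12) ⇒ -4 -3 -5 -6 -7 -2 5 3 0 4 11 -1 7; return 5
p = 5; k-1 = 9 > 5 ⇒ right

5; right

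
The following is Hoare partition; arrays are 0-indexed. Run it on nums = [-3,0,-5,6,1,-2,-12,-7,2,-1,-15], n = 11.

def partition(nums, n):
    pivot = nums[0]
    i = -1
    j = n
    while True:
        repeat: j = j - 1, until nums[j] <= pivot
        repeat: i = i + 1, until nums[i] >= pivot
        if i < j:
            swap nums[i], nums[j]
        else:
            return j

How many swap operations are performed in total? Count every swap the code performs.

pivot = nums[0] = -3; i = -1, j = 11
j→10 (nums[10]=-15≤-3), i→0 (nums[0]=-3≥-3); i<j, swap → [-15,0,-5,6,1,-2,-12,-7,2,-1,-3]
j→7 (nums[7]=-7≤-3), i→1 (nums[1]=0≥-3); i<j, swap → [-15,-7,-5,6,1,-2,-12,0,2,-1,-3]
j→6 (nums[6]=-12≤-3), i→3 (nums[3]=6≥-3); i<j, swap → [-15,-7,-5,-12,1,-2,6,0,2,-1,-3]
j→3, i→4; i≥j, return j=3. nums = [-15,-7,-5,-12,1,-2,6,0,2,-1,-3]

3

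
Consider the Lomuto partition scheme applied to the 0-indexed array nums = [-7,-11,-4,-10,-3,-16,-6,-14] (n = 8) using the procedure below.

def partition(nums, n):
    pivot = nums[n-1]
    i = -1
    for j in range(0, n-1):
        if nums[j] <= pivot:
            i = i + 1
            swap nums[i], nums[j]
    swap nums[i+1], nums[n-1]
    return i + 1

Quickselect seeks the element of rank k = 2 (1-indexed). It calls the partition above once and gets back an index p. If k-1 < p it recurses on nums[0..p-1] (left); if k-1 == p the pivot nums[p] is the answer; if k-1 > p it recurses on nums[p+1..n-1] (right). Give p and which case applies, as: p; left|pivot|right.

pivot = nums[7] = -14; i = -1
j=0: nums[0]=-7 > -14 → no swap
j=1: nums[1]=-11 > -14 → no swap
j=2: nums[2]=-4 > -14 → no swap
j=3: nums[3]=-10 > -14 → no swap
j=4: nums[4]=-3 > -14 → no swap
j=5: nums[5]=-16 ≤ -14 → i=0, swap nums[0],nums[5] → [-16,-11,-4,-10,-3,-7,-6,-14]
j=6: nums[6]=-6 > -14 → no swap
final swap nums[1],nums[7] → [-16,-14,-4,-10,-3,-7,-6,-11]; return 1
p = 1; k-1 = 1 == 1 ⇒ pivot

1; pivot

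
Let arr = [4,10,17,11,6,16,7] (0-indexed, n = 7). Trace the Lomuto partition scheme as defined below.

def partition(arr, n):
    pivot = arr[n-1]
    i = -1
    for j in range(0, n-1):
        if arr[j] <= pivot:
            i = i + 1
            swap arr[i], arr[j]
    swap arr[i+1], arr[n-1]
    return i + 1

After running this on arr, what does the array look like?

pivot=7, i=-1
j=0: 4≤7, i=0, swap(0,0) ⇒ [4,10,17,11,6,16,7]
j=1: 10>7, skip
j=2: 17>7, skip
j=3: 11>7, skip
j=4: 6≤7, i=1, swap(1,4) ⇒ [4,6,17,11,10,16,7]
j=5: 16>7, skip
swap(2,6) ⇒ [4,6,7,11,10,16,17]; return 2

[4,6,7,11,10,16,17]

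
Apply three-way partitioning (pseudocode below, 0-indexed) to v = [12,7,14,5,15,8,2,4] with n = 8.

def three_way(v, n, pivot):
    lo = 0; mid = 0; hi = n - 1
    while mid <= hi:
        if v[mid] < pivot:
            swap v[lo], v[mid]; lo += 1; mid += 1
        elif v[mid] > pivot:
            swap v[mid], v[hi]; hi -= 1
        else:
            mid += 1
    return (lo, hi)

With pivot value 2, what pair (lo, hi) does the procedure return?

(0, 0)

lo=0 mid=0 hi=7
12>2: swap(0,7), hi=6 ⇒ [4,7,14,5,15,8,2,12]
4>2: swap(0,6), hi=5 ⇒ [2,7,14,5,15,8,4,12]
2=2: mid=1
7>2: swap(1,5), hi=4 ⇒ [2,8,14,5,15,7,4,12]
8>2: swap(1,4), hi=3 ⇒ [2,15,14,5,8,7,4,12]
15>2: swap(1,3), hi=2 ⇒ [2,5,14,15,8,7,4,12]
5>2: swap(1,2), hi=1 ⇒ [2,14,5,15,8,7,4,12]
14>2: swap(1,1), hi=0 ⇒ [2,14,5,15,8,7,4,12]
done. lo=0 hi=0; v=[2,14,5,15,8,7,4,12]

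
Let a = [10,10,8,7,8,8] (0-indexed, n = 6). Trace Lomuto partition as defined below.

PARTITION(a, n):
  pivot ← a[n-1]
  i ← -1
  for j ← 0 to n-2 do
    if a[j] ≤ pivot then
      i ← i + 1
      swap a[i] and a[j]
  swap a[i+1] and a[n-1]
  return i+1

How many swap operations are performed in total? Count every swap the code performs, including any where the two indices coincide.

4

pivot = a[5] = 8; i = -1
j=0: a[0]=10 > 8 → no swap
j=1: a[1]=10 > 8 → no swap
j=2: a[2]=8 ≤ 8 → i=0, swap a[0],a[2] → [8,10,10,7,8,8]
j=3: a[3]=7 ≤ 8 → i=1, swap a[1],a[3] → [8,7,10,10,8,8]
j=4: a[4]=8 ≤ 8 → i=2, swap a[2],a[4] → [8,7,8,10,10,8]
final swap a[3],a[5] → [8,7,8,8,10,10]; return 3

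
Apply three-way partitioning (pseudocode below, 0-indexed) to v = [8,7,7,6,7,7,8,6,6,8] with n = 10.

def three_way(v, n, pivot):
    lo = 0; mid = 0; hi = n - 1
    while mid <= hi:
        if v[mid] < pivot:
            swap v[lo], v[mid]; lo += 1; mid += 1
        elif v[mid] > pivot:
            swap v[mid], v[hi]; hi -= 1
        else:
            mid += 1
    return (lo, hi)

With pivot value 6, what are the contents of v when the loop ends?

[6,6,6,7,7,8,7,7,8,8]

lo=0 mid=0 hi=9
8>6: swap(0,9), hi=8 ⇒ [8,7,7,6,7,7,8,6,6,8]
8>6: swap(0,8), hi=7 ⇒ [6,7,7,6,7,7,8,6,8,8]
6=6: mid=1
7>6: swap(1,7), hi=6 ⇒ [6,6,7,6,7,7,8,7,8,8]
6=6: mid=2
7>6: swap(2,6), hi=5 ⇒ [6,6,8,6,7,7,7,7,8,8]
8>6: swap(2,5), hi=4 ⇒ [6,6,7,6,7,8,7,7,8,8]
7>6: swap(2,4), hi=3 ⇒ [6,6,7,6,7,8,7,7,8,8]
7>6: swap(2,3), hi=2 ⇒ [6,6,6,7,7,8,7,7,8,8]
6=6: mid=3
done. lo=0 hi=2; v=[6,6,6,7,7,8,7,7,8,8]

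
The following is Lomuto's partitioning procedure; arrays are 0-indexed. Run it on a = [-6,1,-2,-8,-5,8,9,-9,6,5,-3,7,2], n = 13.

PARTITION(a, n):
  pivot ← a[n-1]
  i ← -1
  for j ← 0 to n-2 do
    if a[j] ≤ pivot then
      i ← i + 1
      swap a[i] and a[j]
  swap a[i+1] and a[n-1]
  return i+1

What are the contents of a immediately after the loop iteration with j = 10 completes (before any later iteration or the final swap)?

pivot = a[12] = 2; i = -1
j=0: a[0]=-6 ≤ 2 → i=0, swap a[0],a[0] (no change) → [-6,1,-2,-8,-5,8,9,-9,6,5,-3,7,2]
j=1: a[1]=1 ≤ 2 → i=1, swap a[1],a[1] (no change) → [-6,1,-2,-8,-5,8,9,-9,6,5,-3,7,2]
j=2: a[2]=-2 ≤ 2 → i=2, swap a[2],a[2] (no change) → [-6,1,-2,-8,-5,8,9,-9,6,5,-3,7,2]
j=3: a[3]=-8 ≤ 2 → i=3, swap a[3],a[3] (no change) → [-6,1,-2,-8,-5,8,9,-9,6,5,-3,7,2]
j=4: a[4]=-5 ≤ 2 → i=4, swap a[4],a[4] (no change) → [-6,1,-2,-8,-5,8,9,-9,6,5,-3,7,2]
j=5: a[5]=8 > 2 → no swap
j=6: a[6]=9 > 2 → no swap
j=7: a[7]=-9 ≤ 2 → i=5, swap a[5],a[7] → [-6,1,-2,-8,-5,-9,9,8,6,5,-3,7,2]
j=8: a[8]=6 > 2 → no swap
j=9: a[9]=5 > 2 → no swap
j=10: a[10]=-3 ≤ 2 → i=6, swap a[6],a[10] → [-6,1,-2,-8,-5,-9,-3,8,6,5,9,7,2]
(after j=10) a = [-6,1,-2,-8,-5,-9,-3,8,6,5,9,7,2]

[-6,1,-2,-8,-5,-9,-3,8,6,5,9,7,2]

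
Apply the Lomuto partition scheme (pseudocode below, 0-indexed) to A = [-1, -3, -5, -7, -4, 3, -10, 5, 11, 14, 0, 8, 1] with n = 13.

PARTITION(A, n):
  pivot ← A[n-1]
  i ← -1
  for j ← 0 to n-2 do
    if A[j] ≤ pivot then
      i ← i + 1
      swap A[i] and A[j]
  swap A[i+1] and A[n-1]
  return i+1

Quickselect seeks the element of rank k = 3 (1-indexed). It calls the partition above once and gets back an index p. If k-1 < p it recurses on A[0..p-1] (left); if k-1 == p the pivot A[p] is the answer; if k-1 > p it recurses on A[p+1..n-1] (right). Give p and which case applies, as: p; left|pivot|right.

pivot = A[12] = 1; i = -1
j=0: A[0]=-1 ≤ 1 → i=0, swap A[0],A[0] (no change) → [-1, -3, -5, -7, -4, 3, -10, 5, 11, 14, 0, 8, 1]
j=1: A[1]=-3 ≤ 1 → i=1, swap A[1],A[1] (no change) → [-1, -3, -5, -7, -4, 3, -10, 5, 11, 14, 0, 8, 1]
j=2: A[2]=-5 ≤ 1 → i=2, swap A[2],A[2] (no change) → [-1, -3, -5, -7, -4, 3, -10, 5, 11, 14, 0, 8, 1]
j=3: A[3]=-7 ≤ 1 → i=3, swap A[3],A[3] (no change) → [-1, -3, -5, -7, -4, 3, -10, 5, 11, 14, 0, 8, 1]
j=4: A[4]=-4 ≤ 1 → i=4, swap A[4],A[4] (no change) → [-1, -3, -5, -7, -4, 3, -10, 5, 11, 14, 0, 8, 1]
j=5: A[5]=3 > 1 → no swap
j=6: A[6]=-10 ≤ 1 → i=5, swap A[5],A[6] → [-1, -3, -5, -7, -4, -10, 3, 5, 11, 14, 0, 8, 1]
j=7: A[7]=5 > 1 → no swap
j=8: A[8]=11 > 1 → no swap
j=9: A[9]=14 > 1 → no swap
j=10: A[10]=0 ≤ 1 → i=6, swap A[6],A[10] → [-1, -3, -5, -7, -4, -10, 0, 5, 11, 14, 3, 8, 1]
j=11: A[11]=8 > 1 → no swap
final swap A[7],A[12] → [-1, -3, -5, -7, -4, -10, 0, 1, 11, 14, 3, 8, 5]; return 7
p = 7; k-1 = 2 < 7 ⇒ left

7; left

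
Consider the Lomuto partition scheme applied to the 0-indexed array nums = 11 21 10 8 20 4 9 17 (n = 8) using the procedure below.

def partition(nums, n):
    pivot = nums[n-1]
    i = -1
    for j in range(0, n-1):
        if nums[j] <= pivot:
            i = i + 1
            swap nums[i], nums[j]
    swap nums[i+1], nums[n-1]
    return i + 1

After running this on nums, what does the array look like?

11 10 8 4 9 17 20 21

pivot = nums[7] = 17; i = -1
j=0: nums[0]=11 ≤ 17 → i=0, swap nums[0],nums[0] (no change) → 11 21 10 8 20 4 9 17
j=1: nums[1]=21 > 17 → no swap
j=2: nums[2]=10 ≤ 17 → i=1, swap nums[1],nums[2] → 11 10 21 8 20 4 9 17
j=3: nums[3]=8 ≤ 17 → i=2, swap nums[2],nums[3] → 11 10 8 21 20 4 9 17
j=4: nums[4]=20 > 17 → no swap
j=5: nums[5]=4 ≤ 17 → i=3, swap nums[3],nums[5] → 11 10 8 4 20 21 9 17
j=6: nums[6]=9 ≤ 17 → i=4, swap nums[4],nums[6] → 11 10 8 4 9 21 20 17
final swap nums[5],nums[7] → 11 10 8 4 9 17 20 21; return 5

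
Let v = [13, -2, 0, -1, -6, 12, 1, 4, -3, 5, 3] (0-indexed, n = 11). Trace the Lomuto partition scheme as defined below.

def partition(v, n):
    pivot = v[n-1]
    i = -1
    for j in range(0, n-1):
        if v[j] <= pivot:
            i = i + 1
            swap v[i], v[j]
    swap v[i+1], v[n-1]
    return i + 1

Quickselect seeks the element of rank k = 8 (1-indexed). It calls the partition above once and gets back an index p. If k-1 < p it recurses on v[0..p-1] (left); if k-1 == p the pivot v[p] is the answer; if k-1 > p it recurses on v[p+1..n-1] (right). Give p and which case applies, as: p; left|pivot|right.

pivot=3, i=-1
j=0: 13>3, skip
j=1: -2≤3, i=0, swap(0,1) ⇒ [-2, 13, 0, -1, -6, 12, 1, 4, -3, 5, 3]
j=2: 0≤3, i=1, swap(1,2) ⇒ [-2, 0, 13, -1, -6, 12, 1, 4, -3, 5, 3]
j=3: -1≤3, i=2, swap(2,3) ⇒ [-2, 0, -1, 13, -6, 12, 1, 4, -3, 5, 3]
j=4: -6≤3, i=3, swap(3,4) ⇒ [-2, 0, -1, -6, 13, 12, 1, 4, -3, 5, 3]
j=5: 12>3, skip
j=6: 1≤3, i=4, swap(4,6) ⇒ [-2, 0, -1, -6, 1, 12, 13, 4, -3, 5, 3]
j=7: 4>3, skip
j=8: -3≤3, i=5, swap(5,8) ⇒ [-2, 0, -1, -6, 1, -3, 13, 4, 12, 5, 3]
j=9: 5>3, skip
swap(6,10) ⇒ [-2, 0, -1, -6, 1, -3, 3, 4, 12, 5, 13]; return 6
p = 6; k-1 = 7 > 6 ⇒ right

6; right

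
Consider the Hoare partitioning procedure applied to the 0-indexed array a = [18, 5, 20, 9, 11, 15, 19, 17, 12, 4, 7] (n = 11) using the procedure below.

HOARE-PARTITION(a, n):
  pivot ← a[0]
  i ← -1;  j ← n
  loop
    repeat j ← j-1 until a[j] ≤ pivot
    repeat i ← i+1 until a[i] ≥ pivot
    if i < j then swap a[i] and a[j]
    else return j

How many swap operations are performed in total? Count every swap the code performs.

3

pivot = a[0] = 18; i = -1, j = 11
j→10 (a[10]=7≤18), i→0 (a[0]=18≥18); i<j, swap → [7, 5, 20, 9, 11, 15, 19, 17, 12, 4, 18]
j→9 (a[9]=4≤18), i→2 (a[2]=20≥18); i<j, swap → [7, 5, 4, 9, 11, 15, 19, 17, 12, 20, 18]
j→8 (a[8]=12≤18), i→6 (a[6]=19≥18); i<j, swap → [7, 5, 4, 9, 11, 15, 12, 17, 19, 20, 18]
j→7, i→8; i≥j, return j=7. a = [7, 5, 4, 9, 11, 15, 12, 17, 19, 20, 18]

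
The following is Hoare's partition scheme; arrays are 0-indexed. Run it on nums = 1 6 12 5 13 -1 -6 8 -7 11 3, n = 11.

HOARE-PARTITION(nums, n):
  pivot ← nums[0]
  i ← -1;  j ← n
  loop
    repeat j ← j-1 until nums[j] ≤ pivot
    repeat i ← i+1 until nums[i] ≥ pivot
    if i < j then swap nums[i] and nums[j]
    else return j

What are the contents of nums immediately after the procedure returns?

-7 -6 -1 5 13 12 6 8 1 11 3

pivot=1
j stops at 8 (-7), i stops at 0 (1); swap ⇒ -7 6 12 5 13 -1 -6 8 1 11 3
j stops at 6 (-6), i stops at 1 (6); swap ⇒ -7 -6 12 5 13 -1 6 8 1 11 3
j stops at 5 (-1), i stops at 2 (12); swap ⇒ -7 -6 -1 5 13 12 6 8 1 11 3
j stops at 2, i stops at 3; i≥j ⇒ return 2. nums=-7 -6 -1 5 13 12 6 8 1 11 3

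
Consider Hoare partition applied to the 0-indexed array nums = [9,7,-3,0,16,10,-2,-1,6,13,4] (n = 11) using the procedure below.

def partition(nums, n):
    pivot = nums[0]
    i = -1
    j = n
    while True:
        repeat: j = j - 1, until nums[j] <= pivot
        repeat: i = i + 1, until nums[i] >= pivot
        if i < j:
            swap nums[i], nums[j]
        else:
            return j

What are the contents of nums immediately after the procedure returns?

[4,7,-3,0,6,-1,-2,10,16,13,9]

pivot = nums[0] = 9; i = -1, j = 11
j→10 (nums[10]=4≤9), i→0 (nums[0]=9≥9); i<j, swap → [4,7,-3,0,16,10,-2,-1,6,13,9]
j→8 (nums[8]=6≤9), i→4 (nums[4]=16≥9); i<j, swap → [4,7,-3,0,6,10,-2,-1,16,13,9]
j→7 (nums[7]=-1≤9), i→5 (nums[5]=10≥9); i<j, swap → [4,7,-3,0,6,-1,-2,10,16,13,9]
j→6, i→7; i≥j, return j=6. nums = [4,7,-3,0,6,-1,-2,10,16,13,9]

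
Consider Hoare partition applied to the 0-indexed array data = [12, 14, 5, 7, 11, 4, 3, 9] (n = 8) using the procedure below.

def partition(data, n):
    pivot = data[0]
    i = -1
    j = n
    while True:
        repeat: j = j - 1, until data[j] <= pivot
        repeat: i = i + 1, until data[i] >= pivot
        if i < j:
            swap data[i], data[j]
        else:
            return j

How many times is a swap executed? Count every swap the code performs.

pivot = data[0] = 12; i = -1, j = 8
j→7 (data[7]=9≤12), i→0 (data[0]=12≥12); i<j, swap → [9, 14, 5, 7, 11, 4, 3, 12]
j→6 (data[6]=3≤12), i→1 (data[1]=14≥12); i<j, swap → [9, 3, 5, 7, 11, 4, 14, 12]
j→5, i→6; i≥j, return j=5. data = [9, 3, 5, 7, 11, 4, 14, 12]

2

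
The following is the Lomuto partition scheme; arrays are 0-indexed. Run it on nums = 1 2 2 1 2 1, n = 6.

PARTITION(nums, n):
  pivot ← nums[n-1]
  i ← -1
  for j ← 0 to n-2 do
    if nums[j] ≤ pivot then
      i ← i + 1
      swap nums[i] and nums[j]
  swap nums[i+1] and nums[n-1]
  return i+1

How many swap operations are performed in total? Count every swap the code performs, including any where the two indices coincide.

3

pivot = nums[5] = 1; i = -1
j=0: nums[0]=1 ≤ 1 → i=0, swap nums[0],nums[0] (no change) → 1 2 2 1 2 1
j=1: nums[1]=2 > 1 → no swap
j=2: nums[2]=2 > 1 → no swap
j=3: nums[3]=1 ≤ 1 → i=1, swap nums[1],nums[3] → 1 1 2 2 2 1
j=4: nums[4]=2 > 1 → no swap
final swap nums[2],nums[5] → 1 1 1 2 2 2; return 2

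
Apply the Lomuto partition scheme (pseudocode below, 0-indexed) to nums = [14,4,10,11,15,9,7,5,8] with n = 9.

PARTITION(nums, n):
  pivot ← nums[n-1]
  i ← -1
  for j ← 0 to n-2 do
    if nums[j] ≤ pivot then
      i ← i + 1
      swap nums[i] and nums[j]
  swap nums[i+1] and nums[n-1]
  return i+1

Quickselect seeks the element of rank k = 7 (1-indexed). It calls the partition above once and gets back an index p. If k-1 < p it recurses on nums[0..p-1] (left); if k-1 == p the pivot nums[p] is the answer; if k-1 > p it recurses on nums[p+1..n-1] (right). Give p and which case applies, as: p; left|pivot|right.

pivot=8, i=-1
j=0: 14>8, skip
j=1: 4≤8, i=0, swap(0,1) ⇒ [4,14,10,11,15,9,7,5,8]
j=2: 10>8, skip
j=3: 11>8, skip
j=4: 15>8, skip
j=5: 9>8, skip
j=6: 7≤8, i=1, swap(1,6) ⇒ [4,7,10,11,15,9,14,5,8]
j=7: 5≤8, i=2, swap(2,7) ⇒ [4,7,5,11,15,9,14,10,8]
swap(3,8) ⇒ [4,7,5,8,15,9,14,10,11]; return 3
p = 3; k-1 = 6 > 3 ⇒ right

3; right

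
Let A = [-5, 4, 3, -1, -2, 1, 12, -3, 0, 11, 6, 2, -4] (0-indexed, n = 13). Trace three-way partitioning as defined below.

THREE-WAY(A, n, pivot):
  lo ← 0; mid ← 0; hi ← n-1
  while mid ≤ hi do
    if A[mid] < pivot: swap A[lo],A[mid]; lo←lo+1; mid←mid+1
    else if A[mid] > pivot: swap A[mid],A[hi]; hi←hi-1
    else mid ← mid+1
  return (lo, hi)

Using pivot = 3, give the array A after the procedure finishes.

[-5, -4, -1, -2, 1, 2, -3, 0, 3, 6, 11, 12, 4]

lo=0 mid=0 hi=12
-5<3: swap(0,0), lo=1 mid=1 ⇒ [-5, 4, 3, -1, -2, 1, 12, -3, 0, 11, 6, 2, -4]
4>3: swap(1,12), hi=11 ⇒ [-5, -4, 3, -1, -2, 1, 12, -3, 0, 11, 6, 2, 4]
-4<3: swap(1,1), lo=2 mid=2 ⇒ [-5, -4, 3, -1, -2, 1, 12, -3, 0, 11, 6, 2, 4]
3=3: mid=3
-1<3: swap(2,3), lo=3 mid=4 ⇒ [-5, -4, -1, 3, -2, 1, 12, -3, 0, 11, 6, 2, 4]
-2<3: swap(3,4), lo=4 mid=5 ⇒ [-5, -4, -1, -2, 3, 1, 12, -3, 0, 11, 6, 2, 4]
1<3: swap(4,5), lo=5 mid=6 ⇒ [-5, -4, -1, -2, 1, 3, 12, -3, 0, 11, 6, 2, 4]
12>3: swap(6,11), hi=10 ⇒ [-5, -4, -1, -2, 1, 3, 2, -3, 0, 11, 6, 12, 4]
2<3: swap(5,6), lo=6 mid=7 ⇒ [-5, -4, -1, -2, 1, 2, 3, -3, 0, 11, 6, 12, 4]
-3<3: swap(6,7), lo=7 mid=8 ⇒ [-5, -4, -1, -2, 1, 2, -3, 3, 0, 11, 6, 12, 4]
0<3: swap(7,8), lo=8 mid=9 ⇒ [-5, -4, -1, -2, 1, 2, -3, 0, 3, 11, 6, 12, 4]
11>3: swap(9,10), hi=9 ⇒ [-5, -4, -1, -2, 1, 2, -3, 0, 3, 6, 11, 12, 4]
6>3: swap(9,9), hi=8 ⇒ [-5, -4, -1, -2, 1, 2, -3, 0, 3, 6, 11, 12, 4]
done. lo=8 hi=8; A=[-5, -4, -1, -2, 1, 2, -3, 0, 3, 6, 11, 12, 4]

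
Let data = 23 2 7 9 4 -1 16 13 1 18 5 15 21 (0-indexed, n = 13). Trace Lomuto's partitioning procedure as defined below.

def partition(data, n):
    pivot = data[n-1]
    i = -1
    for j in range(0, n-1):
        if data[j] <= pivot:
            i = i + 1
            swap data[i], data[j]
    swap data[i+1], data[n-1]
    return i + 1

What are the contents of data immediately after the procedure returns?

2 7 9 4 -1 16 13 1 18 5 15 21 23

pivot = data[12] = 21; i = -1
j=0: data[0]=23 > 21 → no swap
j=1: data[1]=2 ≤ 21 → i=0, swap data[0],data[1] → 2 23 7 9 4 -1 16 13 1 18 5 15 21
j=2: data[2]=7 ≤ 21 → i=1, swap data[1],data[2] → 2 7 23 9 4 -1 16 13 1 18 5 15 21
j=3: data[3]=9 ≤ 21 → i=2, swap data[2],data[3] → 2 7 9 23 4 -1 16 13 1 18 5 15 21
j=4: data[4]=4 ≤ 21 → i=3, swap data[3],data[4] → 2 7 9 4 23 -1 16 13 1 18 5 15 21
j=5: data[5]=-1 ≤ 21 → i=4, swap data[4],data[5] → 2 7 9 4 -1 23 16 13 1 18 5 15 21
j=6: data[6]=16 ≤ 21 → i=5, swap data[5],data[6] → 2 7 9 4 -1 16 23 13 1 18 5 15 21
j=7: data[7]=13 ≤ 21 → i=6, swap data[6],data[7] → 2 7 9 4 -1 16 13 23 1 18 5 15 21
j=8: data[8]=1 ≤ 21 → i=7, swap data[7],data[8] → 2 7 9 4 -1 16 13 1 23 18 5 15 21
j=9: data[9]=18 ≤ 21 → i=8, swap data[8],data[9] → 2 7 9 4 -1 16 13 1 18 23 5 15 21
j=10: data[10]=5 ≤ 21 → i=9, swap data[9],data[10] → 2 7 9 4 -1 16 13 1 18 5 23 15 21
j=11: data[11]=15 ≤ 21 → i=10, swap data[10],data[11] → 2 7 9 4 -1 16 13 1 18 5 15 23 21
final swap data[11],data[12] → 2 7 9 4 -1 16 13 1 18 5 15 21 23; return 11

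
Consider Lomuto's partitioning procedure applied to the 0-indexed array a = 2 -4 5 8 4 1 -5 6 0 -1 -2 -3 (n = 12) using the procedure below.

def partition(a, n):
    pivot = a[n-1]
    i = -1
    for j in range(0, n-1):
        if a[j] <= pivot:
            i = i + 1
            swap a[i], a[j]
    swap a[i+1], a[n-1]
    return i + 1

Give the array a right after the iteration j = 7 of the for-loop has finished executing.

pivot=-3, i=-1
j=0: 2>-3, skip
j=1: -4≤-3, i=0, swap(0,1) ⇒ -4 2 5 8 4 1 -5 6 0 -1 -2 -3
j=2: 5>-3, skip
j=3: 8>-3, skip
j=4: 4>-3, skip
j=5: 1>-3, skip
j=6: -5≤-3, i=1, swap(1,6) ⇒ -4 -5 5 8 4 1 2 6 0 -1 -2 -3
j=7: 6>-3, skip
(after j=7) a = -4 -5 5 8 4 1 2 6 0 -1 -2 -3

-4 -5 5 8 4 1 2 6 0 -1 -2 -3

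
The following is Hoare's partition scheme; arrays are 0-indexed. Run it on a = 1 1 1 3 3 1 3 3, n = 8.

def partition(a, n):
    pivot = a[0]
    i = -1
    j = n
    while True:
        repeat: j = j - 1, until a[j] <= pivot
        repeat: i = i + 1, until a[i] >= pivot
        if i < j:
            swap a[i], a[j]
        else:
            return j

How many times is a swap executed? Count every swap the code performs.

pivot = a[0] = 1; i = -1, j = 8
j→5 (a[5]=1≤1), i→0 (a[0]=1≥1); i<j, swap → 1 1 1 3 3 1 3 3
j→2 (a[2]=1≤1), i→1 (a[1]=1≥1); i<j, swap → 1 1 1 3 3 1 3 3
j→1, i→2; i≥j, return j=1. a = 1 1 1 3 3 1 3 3

2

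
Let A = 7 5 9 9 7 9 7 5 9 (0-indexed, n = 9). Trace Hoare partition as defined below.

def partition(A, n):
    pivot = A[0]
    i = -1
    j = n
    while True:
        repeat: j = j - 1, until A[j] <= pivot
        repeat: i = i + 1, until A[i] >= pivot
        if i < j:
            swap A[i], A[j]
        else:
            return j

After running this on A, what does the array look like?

pivot = A[0] = 7; i = -1, j = 9
j→7 (A[7]=5≤7), i→0 (A[0]=7≥7); i<j, swap → 5 5 9 9 7 9 7 7 9
j→6 (A[6]=7≤7), i→2 (A[2]=9≥7); i<j, swap → 5 5 7 9 7 9 9 7 9
j→4 (A[4]=7≤7), i→3 (A[3]=9≥7); i<j, swap → 5 5 7 7 9 9 9 7 9
j→3, i→4; i≥j, return j=3. A = 5 5 7 7 9 9 9 7 9

5 5 7 7 9 9 9 7 9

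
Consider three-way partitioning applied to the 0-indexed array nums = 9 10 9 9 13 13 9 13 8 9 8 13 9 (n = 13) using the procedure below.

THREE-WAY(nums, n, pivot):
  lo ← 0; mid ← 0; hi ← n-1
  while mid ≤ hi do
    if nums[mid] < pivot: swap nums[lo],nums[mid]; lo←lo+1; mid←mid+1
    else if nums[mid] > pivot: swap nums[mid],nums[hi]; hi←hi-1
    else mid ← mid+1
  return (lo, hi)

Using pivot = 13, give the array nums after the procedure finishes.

9 10 9 9 9 8 9 8 9 13 13 13 13

lo=0 mid=0 hi=12
9<13: swap(0,0), lo=1 mid=1 ⇒ 9 10 9 9 13 13 9 13 8 9 8 13 9
10<13: swap(1,1), lo=2 mid=2 ⇒ 9 10 9 9 13 13 9 13 8 9 8 13 9
9<13: swap(2,2), lo=3 mid=3 ⇒ 9 10 9 9 13 13 9 13 8 9 8 13 9
9<13: swap(3,3), lo=4 mid=4 ⇒ 9 10 9 9 13 13 9 13 8 9 8 13 9
13=13: mid=5
13=13: mid=6
9<13: swap(4,6), lo=5 mid=7 ⇒ 9 10 9 9 9 13 13 13 8 9 8 13 9
13=13: mid=8
8<13: swap(5,8), lo=6 mid=9 ⇒ 9 10 9 9 9 8 13 13 13 9 8 13 9
9<13: swap(6,9), lo=7 mid=10 ⇒ 9 10 9 9 9 8 9 13 13 13 8 13 9
8<13: swap(7,10), lo=8 mid=11 ⇒ 9 10 9 9 9 8 9 8 13 13 13 13 9
13=13: mid=12
9<13: swap(8,12), lo=9 mid=13 ⇒ 9 10 9 9 9 8 9 8 9 13 13 13 13
done. lo=9 hi=12; nums=9 10 9 9 9 8 9 8 9 13 13 13 13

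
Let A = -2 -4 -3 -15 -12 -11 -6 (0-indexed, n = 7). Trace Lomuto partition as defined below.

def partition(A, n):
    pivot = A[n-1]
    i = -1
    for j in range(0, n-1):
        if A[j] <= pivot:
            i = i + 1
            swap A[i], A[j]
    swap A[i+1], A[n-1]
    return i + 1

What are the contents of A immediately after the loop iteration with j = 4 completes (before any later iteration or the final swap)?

pivot = A[6] = -6; i = -1
j=0: A[0]=-2 > -6 → no swap
j=1: A[1]=-4 > -6 → no swap
j=2: A[2]=-3 > -6 → no swap
j=3: A[3]=-15 ≤ -6 → i=0, swap A[0],A[3] → -15 -4 -3 -2 -12 -11 -6
j=4: A[4]=-12 ≤ -6 → i=1, swap A[1],A[4] → -15 -12 -3 -2 -4 -11 -6
(after j=4) A = -15 -12 -3 -2 -4 -11 -6

-15 -12 -3 -2 -4 -11 -6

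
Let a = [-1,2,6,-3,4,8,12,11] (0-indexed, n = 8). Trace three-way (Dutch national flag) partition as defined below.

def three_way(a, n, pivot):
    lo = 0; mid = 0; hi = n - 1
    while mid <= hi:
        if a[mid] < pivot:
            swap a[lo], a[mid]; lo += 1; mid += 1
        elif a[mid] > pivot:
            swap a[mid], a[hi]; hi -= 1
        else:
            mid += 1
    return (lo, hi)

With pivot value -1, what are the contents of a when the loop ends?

[-3,-1,6,4,8,12,11,2]

lo=0 mid=0 hi=7
-1=-1: mid=1
2>-1: swap(1,7), hi=6 ⇒ [-1,11,6,-3,4,8,12,2]
11>-1: swap(1,6), hi=5 ⇒ [-1,12,6,-3,4,8,11,2]
12>-1: swap(1,5), hi=4 ⇒ [-1,8,6,-3,4,12,11,2]
8>-1: swap(1,4), hi=3 ⇒ [-1,4,6,-3,8,12,11,2]
4>-1: swap(1,3), hi=2 ⇒ [-1,-3,6,4,8,12,11,2]
-3<-1: swap(0,1), lo=1 mid=2 ⇒ [-3,-1,6,4,8,12,11,2]
6>-1: swap(2,2), hi=1 ⇒ [-3,-1,6,4,8,12,11,2]
done. lo=1 hi=1; a=[-3,-1,6,4,8,12,11,2]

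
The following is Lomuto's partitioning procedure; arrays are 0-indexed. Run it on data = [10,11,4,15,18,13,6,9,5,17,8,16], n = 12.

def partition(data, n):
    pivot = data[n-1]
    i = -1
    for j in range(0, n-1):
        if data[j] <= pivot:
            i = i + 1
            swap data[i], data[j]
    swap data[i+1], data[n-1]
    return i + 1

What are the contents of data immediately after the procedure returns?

pivot = data[11] = 16; i = -1
j=0: data[0]=10 ≤ 16 → i=0, swap data[0],data[0] (no change) → [10,11,4,15,18,13,6,9,5,17,8,16]
j=1: data[1]=11 ≤ 16 → i=1, swap data[1],data[1] (no change) → [10,11,4,15,18,13,6,9,5,17,8,16]
j=2: data[2]=4 ≤ 16 → i=2, swap data[2],data[2] (no change) → [10,11,4,15,18,13,6,9,5,17,8,16]
j=3: data[3]=15 ≤ 16 → i=3, swap data[3],data[3] (no change) → [10,11,4,15,18,13,6,9,5,17,8,16]
j=4: data[4]=18 > 16 → no swap
j=5: data[5]=13 ≤ 16 → i=4, swap data[4],data[5] → [10,11,4,15,13,18,6,9,5,17,8,16]
j=6: data[6]=6 ≤ 16 → i=5, swap data[5],data[6] → [10,11,4,15,13,6,18,9,5,17,8,16]
j=7: data[7]=9 ≤ 16 → i=6, swap data[6],data[7] → [10,11,4,15,13,6,9,18,5,17,8,16]
j=8: data[8]=5 ≤ 16 → i=7, swap data[7],data[8] → [10,11,4,15,13,6,9,5,18,17,8,16]
j=9: data[9]=17 > 16 → no swap
j=10: data[10]=8 ≤ 16 → i=8, swap data[8],data[10] → [10,11,4,15,13,6,9,5,8,17,18,16]
final swap data[9],data[11] → [10,11,4,15,13,6,9,5,8,16,18,17]; return 9

[10,11,4,15,13,6,9,5,8,16,18,17]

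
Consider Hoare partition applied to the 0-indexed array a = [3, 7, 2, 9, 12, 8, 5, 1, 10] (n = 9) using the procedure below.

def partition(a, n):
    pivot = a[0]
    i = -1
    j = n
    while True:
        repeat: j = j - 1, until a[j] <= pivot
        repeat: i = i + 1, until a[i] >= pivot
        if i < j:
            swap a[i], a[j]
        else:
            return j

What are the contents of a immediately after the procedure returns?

pivot=3
j stops at 7 (1), i stops at 0 (3); swap ⇒ [1, 7, 2, 9, 12, 8, 5, 3, 10]
j stops at 2 (2), i stops at 1 (7); swap ⇒ [1, 2, 7, 9, 12, 8, 5, 3, 10]
j stops at 1, i stops at 2; i≥j ⇒ return 1. a=[1, 2, 7, 9, 12, 8, 5, 3, 10]

[1, 2, 7, 9, 12, 8, 5, 3, 10]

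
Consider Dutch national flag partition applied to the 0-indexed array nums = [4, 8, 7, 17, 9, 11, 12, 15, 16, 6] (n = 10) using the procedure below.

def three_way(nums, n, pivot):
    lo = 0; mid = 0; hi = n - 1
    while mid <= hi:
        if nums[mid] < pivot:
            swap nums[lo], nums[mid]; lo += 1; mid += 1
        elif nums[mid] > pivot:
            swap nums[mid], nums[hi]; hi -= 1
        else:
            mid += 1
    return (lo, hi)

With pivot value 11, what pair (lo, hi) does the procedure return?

(5, 5)

lo=0 mid=0 hi=9
4<11: swap(0,0), lo=1 mid=1 ⇒ [4, 8, 7, 17, 9, 11, 12, 15, 16, 6]
8<11: swap(1,1), lo=2 mid=2 ⇒ [4, 8, 7, 17, 9, 11, 12, 15, 16, 6]
7<11: swap(2,2), lo=3 mid=3 ⇒ [4, 8, 7, 17, 9, 11, 12, 15, 16, 6]
17>11: swap(3,9), hi=8 ⇒ [4, 8, 7, 6, 9, 11, 12, 15, 16, 17]
6<11: swap(3,3), lo=4 mid=4 ⇒ [4, 8, 7, 6, 9, 11, 12, 15, 16, 17]
9<11: swap(4,4), lo=5 mid=5 ⇒ [4, 8, 7, 6, 9, 11, 12, 15, 16, 17]
11=11: mid=6
12>11: swap(6,8), hi=7 ⇒ [4, 8, 7, 6, 9, 11, 16, 15, 12, 17]
16>11: swap(6,7), hi=6 ⇒ [4, 8, 7, 6, 9, 11, 15, 16, 12, 17]
15>11: swap(6,6), hi=5 ⇒ [4, 8, 7, 6, 9, 11, 15, 16, 12, 17]
done. lo=5 hi=5; nums=[4, 8, 7, 6, 9, 11, 15, 16, 12, 17]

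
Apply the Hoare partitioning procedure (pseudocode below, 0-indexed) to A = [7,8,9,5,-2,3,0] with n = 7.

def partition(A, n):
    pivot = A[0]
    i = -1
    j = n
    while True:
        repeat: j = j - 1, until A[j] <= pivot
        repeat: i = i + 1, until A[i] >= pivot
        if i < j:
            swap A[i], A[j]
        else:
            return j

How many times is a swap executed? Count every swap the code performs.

3

pivot=7
j stops at 6 (0), i stops at 0 (7); swap ⇒ [0,8,9,5,-2,3,7]
j stops at 5 (3), i stops at 1 (8); swap ⇒ [0,3,9,5,-2,8,7]
j stops at 4 (-2), i stops at 2 (9); swap ⇒ [0,3,-2,5,9,8,7]
j stops at 3, i stops at 4; i≥j ⇒ return 3. A=[0,3,-2,5,9,8,7]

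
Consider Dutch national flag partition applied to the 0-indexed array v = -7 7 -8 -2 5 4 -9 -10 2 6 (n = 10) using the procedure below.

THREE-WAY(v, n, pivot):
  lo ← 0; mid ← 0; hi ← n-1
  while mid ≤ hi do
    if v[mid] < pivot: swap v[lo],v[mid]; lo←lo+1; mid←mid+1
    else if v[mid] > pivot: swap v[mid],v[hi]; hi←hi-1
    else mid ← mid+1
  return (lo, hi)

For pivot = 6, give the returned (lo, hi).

(8, 8)

pivot = 6; lo=0, mid=0, hi=9
v[mid]=-7<6: swap v[0],v[0]; lo=1,mid=1 → -7 7 -8 -2 5 4 -9 -10 2 6
v[mid]=7>6: swap v[1],v[9]; hi=8 → -7 6 -8 -2 5 4 -9 -10 2 7
v[mid]=6=6: mid=2
v[mid]=-8<6: swap v[1],v[2]; lo=2,mid=3 → -7 -8 6 -2 5 4 -9 -10 2 7
v[mid]=-2<6: swap v[2],v[3]; lo=3,mid=4 → -7 -8 -2 6 5 4 -9 -10 2 7
v[mid]=5<6: swap v[3],v[4]; lo=4,mid=5 → -7 -8 -2 5 6 4 -9 -10 2 7
v[mid]=4<6: swap v[4],v[5]; lo=5,mid=6 → -7 -8 -2 5 4 6 -9 -10 2 7
v[mid]=-9<6: swap v[5],v[6]; lo=6,mid=7 → -7 -8 -2 5 4 -9 6 -10 2 7
v[mid]=-10<6: swap v[6],v[7]; lo=7,mid=8 → -7 -8 -2 5 4 -9 -10 6 2 7
v[mid]=2<6: swap v[7],v[8]; lo=8,mid=9 → -7 -8 -2 5 4 -9 -10 2 6 7
end: lo=8, hi=8; v = -7 -8 -2 5 4 -9 -10 2 6 7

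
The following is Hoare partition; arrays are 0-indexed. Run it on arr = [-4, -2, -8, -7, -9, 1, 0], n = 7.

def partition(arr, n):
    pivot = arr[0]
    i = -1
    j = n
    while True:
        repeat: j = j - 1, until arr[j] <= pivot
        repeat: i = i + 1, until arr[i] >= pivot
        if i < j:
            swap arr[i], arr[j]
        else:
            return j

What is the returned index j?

pivot = arr[0] = -4; i = -1, j = 7
j→4 (arr[4]=-9≤-4), i→0 (arr[0]=-4≥-4); i<j, swap → [-9, -2, -8, -7, -4, 1, 0]
j→3 (arr[3]=-7≤-4), i→1 (arr[1]=-2≥-4); i<j, swap → [-9, -7, -8, -2, -4, 1, 0]
j→2, i→3; i≥j, return j=2. arr = [-9, -7, -8, -2, -4, 1, 0]

2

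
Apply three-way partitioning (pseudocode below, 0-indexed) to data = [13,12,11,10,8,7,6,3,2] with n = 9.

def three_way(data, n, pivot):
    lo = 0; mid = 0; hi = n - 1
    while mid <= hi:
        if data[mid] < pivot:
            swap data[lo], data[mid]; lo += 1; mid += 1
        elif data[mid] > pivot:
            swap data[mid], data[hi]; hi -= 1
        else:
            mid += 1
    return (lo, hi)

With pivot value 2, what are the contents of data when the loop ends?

pivot = 2; lo=0, mid=0, hi=8
data[mid]=13>2: swap data[0],data[8]; hi=7 → [2,12,11,10,8,7,6,3,13]
data[mid]=2=2: mid=1
data[mid]=12>2: swap data[1],data[7]; hi=6 → [2,3,11,10,8,7,6,12,13]
data[mid]=3>2: swap data[1],data[6]; hi=5 → [2,6,11,10,8,7,3,12,13]
data[mid]=6>2: swap data[1],data[5]; hi=4 → [2,7,11,10,8,6,3,12,13]
data[mid]=7>2: swap data[1],data[4]; hi=3 → [2,8,11,10,7,6,3,12,13]
data[mid]=8>2: swap data[1],data[3]; hi=2 → [2,10,11,8,7,6,3,12,13]
data[mid]=10>2: swap data[1],data[2]; hi=1 → [2,11,10,8,7,6,3,12,13]
data[mid]=11>2: swap data[1],data[1]; hi=0 → [2,11,10,8,7,6,3,12,13]
end: lo=0, hi=0; data = [2,11,10,8,7,6,3,12,13]

[2,11,10,8,7,6,3,12,13]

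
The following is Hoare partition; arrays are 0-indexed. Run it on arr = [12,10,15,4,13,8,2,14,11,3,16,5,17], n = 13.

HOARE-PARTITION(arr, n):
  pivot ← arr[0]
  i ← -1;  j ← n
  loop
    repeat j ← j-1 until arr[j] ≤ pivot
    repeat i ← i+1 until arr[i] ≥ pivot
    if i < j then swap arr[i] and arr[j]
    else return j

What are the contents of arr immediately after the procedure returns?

pivot=12
j stops at 11 (5), i stops at 0 (12); swap ⇒ [5,10,15,4,13,8,2,14,11,3,16,12,17]
j stops at 9 (3), i stops at 2 (15); swap ⇒ [5,10,3,4,13,8,2,14,11,15,16,12,17]
j stops at 8 (11), i stops at 4 (13); swap ⇒ [5,10,3,4,11,8,2,14,13,15,16,12,17]
j stops at 6, i stops at 7; i≥j ⇒ return 6. arr=[5,10,3,4,11,8,2,14,13,15,16,12,17]

[5,10,3,4,11,8,2,14,13,15,16,12,17]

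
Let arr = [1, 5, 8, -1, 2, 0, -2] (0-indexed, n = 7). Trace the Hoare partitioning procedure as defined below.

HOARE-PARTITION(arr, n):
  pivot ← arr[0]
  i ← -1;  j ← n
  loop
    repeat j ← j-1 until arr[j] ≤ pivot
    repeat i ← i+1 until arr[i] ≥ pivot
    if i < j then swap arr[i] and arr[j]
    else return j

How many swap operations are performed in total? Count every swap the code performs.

3

pivot = arr[0] = 1; i = -1, j = 7
j→6 (arr[6]=-2≤1), i→0 (arr[0]=1≥1); i<j, swap → [-2, 5, 8, -1, 2, 0, 1]
j→5 (arr[5]=0≤1), i→1 (arr[1]=5≥1); i<j, swap → [-2, 0, 8, -1, 2, 5, 1]
j→3 (arr[3]=-1≤1), i→2 (arr[2]=8≥1); i<j, swap → [-2, 0, -1, 8, 2, 5, 1]
j→2, i→3; i≥j, return j=2. arr = [-2, 0, -1, 8, 2, 5, 1]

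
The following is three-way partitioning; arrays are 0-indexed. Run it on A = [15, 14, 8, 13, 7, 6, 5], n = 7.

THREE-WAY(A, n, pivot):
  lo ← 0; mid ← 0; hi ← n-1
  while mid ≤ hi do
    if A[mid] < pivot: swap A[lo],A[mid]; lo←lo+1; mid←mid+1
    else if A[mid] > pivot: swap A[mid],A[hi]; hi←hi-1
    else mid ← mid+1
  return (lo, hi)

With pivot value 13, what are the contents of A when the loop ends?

pivot = 13; lo=0, mid=0, hi=6
A[mid]=15>13: swap A[0],A[6]; hi=5 → [5, 14, 8, 13, 7, 6, 15]
A[mid]=5<13: swap A[0],A[0]; lo=1,mid=1 → [5, 14, 8, 13, 7, 6, 15]
A[mid]=14>13: swap A[1],A[5]; hi=4 → [5, 6, 8, 13, 7, 14, 15]
A[mid]=6<13: swap A[1],A[1]; lo=2,mid=2 → [5, 6, 8, 13, 7, 14, 15]
A[mid]=8<13: swap A[2],A[2]; lo=3,mid=3 → [5, 6, 8, 13, 7, 14, 15]
A[mid]=13=13: mid=4
A[mid]=7<13: swap A[3],A[4]; lo=4,mid=5 → [5, 6, 8, 7, 13, 14, 15]
end: lo=4, hi=4; A = [5, 6, 8, 7, 13, 14, 15]

[5, 6, 8, 7, 13, 14, 15]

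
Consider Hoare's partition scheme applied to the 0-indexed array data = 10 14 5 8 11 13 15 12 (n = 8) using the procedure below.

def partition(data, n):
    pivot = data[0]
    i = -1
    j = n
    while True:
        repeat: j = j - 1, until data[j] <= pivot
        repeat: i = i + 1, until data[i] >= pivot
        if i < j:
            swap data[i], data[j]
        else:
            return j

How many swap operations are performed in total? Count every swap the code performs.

2

pivot = data[0] = 10; i = -1, j = 8
j→3 (data[3]=8≤10), i→0 (data[0]=10≥10); i<j, swap → 8 14 5 10 11 13 15 12
j→2 (data[2]=5≤10), i→1 (data[1]=14≥10); i<j, swap → 8 5 14 10 11 13 15 12
j→1, i→2; i≥j, return j=1. data = 8 5 14 10 11 13 15 12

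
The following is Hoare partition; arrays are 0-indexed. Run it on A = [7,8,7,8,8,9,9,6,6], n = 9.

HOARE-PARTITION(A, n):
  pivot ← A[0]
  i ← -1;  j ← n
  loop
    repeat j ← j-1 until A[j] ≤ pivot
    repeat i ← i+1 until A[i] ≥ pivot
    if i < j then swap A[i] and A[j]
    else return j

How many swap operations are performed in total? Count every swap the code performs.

2

pivot = A[0] = 7; i = -1, j = 9
j→8 (A[8]=6≤7), i→0 (A[0]=7≥7); i<j, swap → [6,8,7,8,8,9,9,6,7]
j→7 (A[7]=6≤7), i→1 (A[1]=8≥7); i<j, swap → [6,6,7,8,8,9,9,8,7]
j→2, i→2; i≥j, return j=2. A = [6,6,7,8,8,9,9,8,7]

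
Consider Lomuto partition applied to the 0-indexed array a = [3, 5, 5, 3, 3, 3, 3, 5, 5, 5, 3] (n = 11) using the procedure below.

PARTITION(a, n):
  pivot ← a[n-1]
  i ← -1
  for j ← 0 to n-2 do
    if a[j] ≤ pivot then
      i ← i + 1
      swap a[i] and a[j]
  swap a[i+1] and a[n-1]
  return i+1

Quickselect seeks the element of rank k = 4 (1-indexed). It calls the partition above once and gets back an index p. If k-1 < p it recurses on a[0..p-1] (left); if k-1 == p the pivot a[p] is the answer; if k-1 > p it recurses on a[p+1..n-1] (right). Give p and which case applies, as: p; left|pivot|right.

pivot = a[10] = 3; i = -1
j=0: a[0]=3 ≤ 3 → i=0, swap a[0],a[0] (no change) → [3, 5, 5, 3, 3, 3, 3, 5, 5, 5, 3]
j=1: a[1]=5 > 3 → no swap
j=2: a[2]=5 > 3 → no swap
j=3: a[3]=3 ≤ 3 → i=1, swap a[1],a[3] → [3, 3, 5, 5, 3, 3, 3, 5, 5, 5, 3]
j=4: a[4]=3 ≤ 3 → i=2, swap a[2],a[4] → [3, 3, 3, 5, 5, 3, 3, 5, 5, 5, 3]
j=5: a[5]=3 ≤ 3 → i=3, swap a[3],a[5] → [3, 3, 3, 3, 5, 5, 3, 5, 5, 5, 3]
j=6: a[6]=3 ≤ 3 → i=4, swap a[4],a[6] → [3, 3, 3, 3, 3, 5, 5, 5, 5, 5, 3]
j=7: a[7]=5 > 3 → no swap
j=8: a[8]=5 > 3 → no swap
j=9: a[9]=5 > 3 → no swap
final swap a[5],a[10] → [3, 3, 3, 3, 3, 3, 5, 5, 5, 5, 5]; return 5
p = 5; k-1 = 3 < 5 ⇒ left

5; left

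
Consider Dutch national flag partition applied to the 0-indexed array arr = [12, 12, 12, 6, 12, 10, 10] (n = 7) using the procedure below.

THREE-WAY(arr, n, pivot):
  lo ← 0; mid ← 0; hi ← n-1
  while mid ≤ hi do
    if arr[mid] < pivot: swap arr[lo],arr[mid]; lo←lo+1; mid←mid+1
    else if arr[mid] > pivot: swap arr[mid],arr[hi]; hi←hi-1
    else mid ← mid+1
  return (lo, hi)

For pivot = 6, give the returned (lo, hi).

(0, 0)

pivot = 6; lo=0, mid=0, hi=6
arr[mid]=12>6: swap arr[0],arr[6]; hi=5 → [10, 12, 12, 6, 12, 10, 12]
arr[mid]=10>6: swap arr[0],arr[5]; hi=4 → [10, 12, 12, 6, 12, 10, 12]
arr[mid]=10>6: swap arr[0],arr[4]; hi=3 → [12, 12, 12, 6, 10, 10, 12]
arr[mid]=12>6: swap arr[0],arr[3]; hi=2 → [6, 12, 12, 12, 10, 10, 12]
arr[mid]=6=6: mid=1
arr[mid]=12>6: swap arr[1],arr[2]; hi=1 → [6, 12, 12, 12, 10, 10, 12]
arr[mid]=12>6: swap arr[1],arr[1]; hi=0 → [6, 12, 12, 12, 10, 10, 12]
end: lo=0, hi=0; arr = [6, 12, 12, 12, 10, 10, 12]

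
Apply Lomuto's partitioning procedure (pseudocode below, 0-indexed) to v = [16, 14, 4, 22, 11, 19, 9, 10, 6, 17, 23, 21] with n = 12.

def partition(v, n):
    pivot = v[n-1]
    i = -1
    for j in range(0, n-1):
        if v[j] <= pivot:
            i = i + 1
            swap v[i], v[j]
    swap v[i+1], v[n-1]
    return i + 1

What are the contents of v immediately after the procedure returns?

[16, 14, 4, 11, 19, 9, 10, 6, 17, 21, 23, 22]

pivot=21, i=-1
j=0: 16≤21, i=0, swap(0,0) ⇒ [16, 14, 4, 22, 11, 19, 9, 10, 6, 17, 23, 21]
j=1: 14≤21, i=1, swap(1,1) ⇒ [16, 14, 4, 22, 11, 19, 9, 10, 6, 17, 23, 21]
j=2: 4≤21, i=2, swap(2,2) ⇒ [16, 14, 4, 22, 11, 19, 9, 10, 6, 17, 23, 21]
j=3: 22>21, skip
j=4: 11≤21, i=3, swap(3,4) ⇒ [16, 14, 4, 11, 22, 19, 9, 10, 6, 17, 23, 21]
j=5: 19≤21, i=4, swap(4,5) ⇒ [16, 14, 4, 11, 19, 22, 9, 10, 6, 17, 23, 21]
j=6: 9≤21, i=5, swap(5,6) ⇒ [16, 14, 4, 11, 19, 9, 22, 10, 6, 17, 23, 21]
j=7: 10≤21, i=6, swap(6,7) ⇒ [16, 14, 4, 11, 19, 9, 10, 22, 6, 17, 23, 21]
j=8: 6≤21, i=7, swap(7,8) ⇒ [16, 14, 4, 11, 19, 9, 10, 6, 22, 17, 23, 21]
j=9: 17≤21, i=8, swap(8,9) ⇒ [16, 14, 4, 11, 19, 9, 10, 6, 17, 22, 23, 21]
j=10: 23>21, skip
swap(9,11) ⇒ [16, 14, 4, 11, 19, 9, 10, 6, 17, 21, 23, 22]; return 9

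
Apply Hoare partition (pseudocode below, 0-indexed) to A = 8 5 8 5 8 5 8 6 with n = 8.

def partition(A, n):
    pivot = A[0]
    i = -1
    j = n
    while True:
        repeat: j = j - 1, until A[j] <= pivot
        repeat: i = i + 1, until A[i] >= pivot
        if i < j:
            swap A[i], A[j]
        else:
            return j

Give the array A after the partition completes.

pivot = A[0] = 8; i = -1, j = 8
j→7 (A[7]=6≤8), i→0 (A[0]=8≥8); i<j, swap → 6 5 8 5 8 5 8 8
j→6 (A[6]=8≤8), i→2 (A[2]=8≥8); i<j, swap → 6 5 8 5 8 5 8 8
j→5 (A[5]=5≤8), i→4 (A[4]=8≥8); i<j, swap → 6 5 8 5 5 8 8 8
j→4, i→5; i≥j, return j=4. A = 6 5 8 5 5 8 8 8

6 5 8 5 5 8 8 8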